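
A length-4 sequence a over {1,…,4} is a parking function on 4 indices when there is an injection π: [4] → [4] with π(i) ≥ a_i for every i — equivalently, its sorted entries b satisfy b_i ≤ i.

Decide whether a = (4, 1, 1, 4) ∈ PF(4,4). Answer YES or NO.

NO

Order a: b = (1, 1, 4, 4).
  b_1=1 ≤ 1
  b_2=1 ≤ 2
  b_3=4 > 3
  fails at i=3 ⇒ NO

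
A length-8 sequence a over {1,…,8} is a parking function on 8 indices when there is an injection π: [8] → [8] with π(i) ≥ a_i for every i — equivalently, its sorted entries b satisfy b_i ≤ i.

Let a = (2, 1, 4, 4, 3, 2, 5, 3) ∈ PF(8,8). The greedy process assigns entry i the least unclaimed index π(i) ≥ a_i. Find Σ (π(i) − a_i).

12

Σπ(i) = 1+…+8 = 36; Σa = 2+1+4+4+3+2+5+3 = 24; disp = 36−24 = 12.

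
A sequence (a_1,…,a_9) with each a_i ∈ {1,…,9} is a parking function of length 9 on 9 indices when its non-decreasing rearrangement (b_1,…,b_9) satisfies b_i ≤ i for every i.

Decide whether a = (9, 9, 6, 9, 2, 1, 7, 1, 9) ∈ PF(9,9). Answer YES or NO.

NO

Rearranged: b = (1, 1, 2, 6, 7, 9, 9, 9, 9).
  b_1=1 ≤ 1
  b_2=1 ≤ 2
  b_3=2 ≤ 3
  b_4=6 > 4
  fails at i=4 ⇒ NO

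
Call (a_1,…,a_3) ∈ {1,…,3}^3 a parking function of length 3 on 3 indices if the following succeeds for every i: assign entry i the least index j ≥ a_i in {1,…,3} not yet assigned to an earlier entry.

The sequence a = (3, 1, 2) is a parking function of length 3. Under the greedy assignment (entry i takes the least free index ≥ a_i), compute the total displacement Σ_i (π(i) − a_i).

0

Σπ(i) = 1+…+3 = 6; Σa = 3+1+2 = 6; disp = 6−6 = 0.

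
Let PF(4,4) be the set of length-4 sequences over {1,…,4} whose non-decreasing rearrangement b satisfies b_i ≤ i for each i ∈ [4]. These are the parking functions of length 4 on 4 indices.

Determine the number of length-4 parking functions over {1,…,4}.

125

|PF(4,4)| = (4−4+1)·(4+1)^(4−1) = 1 · 125 = 125 (Konheim–Weiss)
Check (2,1,1,3) → sorted (1,1,2,3): b_i ≤ i ∀i, a PF.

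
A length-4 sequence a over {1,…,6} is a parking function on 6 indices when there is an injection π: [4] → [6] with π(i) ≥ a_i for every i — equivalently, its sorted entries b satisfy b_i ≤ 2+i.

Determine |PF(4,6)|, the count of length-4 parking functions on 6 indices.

Count = 3·7^3 = 3×343 = 1029 (Pollak)
E.g. (2,2,5,1) → sorted (1,2,2,5): b_i ≤ 2+i ∀i, a PF.

1029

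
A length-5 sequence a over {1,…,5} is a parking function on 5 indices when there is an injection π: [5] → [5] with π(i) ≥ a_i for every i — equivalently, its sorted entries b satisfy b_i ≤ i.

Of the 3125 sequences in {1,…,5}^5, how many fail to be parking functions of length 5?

1829

|PF| = (5+1−5)·(5+1)^{5−1} = 1 · 1296 = 1296 [KW]
Example (5,5,3,2,5) → sorted (2,3,5,5,5): b_1=2>1, not a PF.
Total 3125; non-PF = 3125−1296 = 1829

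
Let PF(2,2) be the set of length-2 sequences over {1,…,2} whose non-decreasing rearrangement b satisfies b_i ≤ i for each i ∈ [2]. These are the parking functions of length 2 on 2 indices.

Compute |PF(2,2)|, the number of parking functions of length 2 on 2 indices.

|PF(2,2)| = (3−2)·3^(2−1) = 1×3 = 3
Example (2,1) → sorted (1,2): b_i ≤ i ∀i, a PF.

3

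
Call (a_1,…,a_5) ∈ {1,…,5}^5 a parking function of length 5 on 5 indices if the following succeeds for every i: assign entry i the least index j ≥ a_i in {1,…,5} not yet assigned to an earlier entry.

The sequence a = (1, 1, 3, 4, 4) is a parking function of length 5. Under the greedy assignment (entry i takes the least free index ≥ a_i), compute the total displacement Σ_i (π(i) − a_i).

2

Σπ(i) = 1+…+5 = 15; Σa = 1+1+3+4+4 = 13; disp = 15−13 = 2.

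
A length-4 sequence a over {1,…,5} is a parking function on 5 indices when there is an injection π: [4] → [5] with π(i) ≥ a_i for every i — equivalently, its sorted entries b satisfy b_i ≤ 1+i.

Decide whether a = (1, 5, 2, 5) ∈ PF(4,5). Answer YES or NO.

Sorted: b = (1, 2, 5, 5).
  b_1=1 ≤ 2
  b_2=2 ≤ 3
  b_3=5 > 4
  fails at i=3 ⇒ NO

NO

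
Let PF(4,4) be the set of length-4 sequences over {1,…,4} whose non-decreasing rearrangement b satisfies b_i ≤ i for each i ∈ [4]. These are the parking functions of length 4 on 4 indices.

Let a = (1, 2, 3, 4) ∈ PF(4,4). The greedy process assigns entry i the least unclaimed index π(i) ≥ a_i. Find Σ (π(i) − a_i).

Σπ = 4·5/2 = 10 (π permutes [4]); Σa = 1+2+3+4 = 10; disp = 10−10 = 0.

0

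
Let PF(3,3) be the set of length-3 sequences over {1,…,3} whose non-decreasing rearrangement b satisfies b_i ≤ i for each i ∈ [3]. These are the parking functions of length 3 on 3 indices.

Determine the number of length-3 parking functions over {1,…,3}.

16

|PF(3,3)| = (4−3)·4^(3−1) = 1×16 = 16 [KW]
One tuple (1,1,3) → sorted (1,1,3): b_i ≤ i ∀i, a PF.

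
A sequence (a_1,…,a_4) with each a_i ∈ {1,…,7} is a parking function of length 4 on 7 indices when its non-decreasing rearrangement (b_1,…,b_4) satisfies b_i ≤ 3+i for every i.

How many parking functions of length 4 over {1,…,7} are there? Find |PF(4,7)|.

2048

|PF(4,7)| = (7+1−4)·(7+1)^{4−1} = 4×512 = 2048
Example (4,4,5,4) → sorted (4,4,4,5): b_i ≤ 3+i ∀i, a PF.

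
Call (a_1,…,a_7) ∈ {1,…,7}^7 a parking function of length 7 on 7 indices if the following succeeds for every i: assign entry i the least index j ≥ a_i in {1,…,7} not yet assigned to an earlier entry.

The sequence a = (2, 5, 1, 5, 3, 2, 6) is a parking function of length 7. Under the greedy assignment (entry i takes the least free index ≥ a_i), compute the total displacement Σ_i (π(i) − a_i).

Σπ = 7·8/2 = 28 (π permutes [7]); Σa = 2+5+1+5+3+2+6 = 24; disp = 28−24 = 4.

4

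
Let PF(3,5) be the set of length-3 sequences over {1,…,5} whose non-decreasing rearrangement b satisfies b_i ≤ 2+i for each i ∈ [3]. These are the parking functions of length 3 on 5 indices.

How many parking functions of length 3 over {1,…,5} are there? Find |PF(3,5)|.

|PF(3,5)| = (5−3+1)·(5+1)^(3−1) = 3 · 36 = 108 [KW]
Check (4,1,1) → sorted (1,1,4): b_i ≤ 2+i ∀i, a PF.

108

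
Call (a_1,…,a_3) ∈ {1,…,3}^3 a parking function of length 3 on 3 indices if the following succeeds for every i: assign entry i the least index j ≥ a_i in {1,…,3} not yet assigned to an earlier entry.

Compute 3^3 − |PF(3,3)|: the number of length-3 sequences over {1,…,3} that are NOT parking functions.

11

|PF| = (4−3)·4^(3−1) = 1 · 16 = 16
Check (3,1,3) → sorted (1,3,3): b_2=3>2, not a PF.
So 27 − 16 = 11 fail.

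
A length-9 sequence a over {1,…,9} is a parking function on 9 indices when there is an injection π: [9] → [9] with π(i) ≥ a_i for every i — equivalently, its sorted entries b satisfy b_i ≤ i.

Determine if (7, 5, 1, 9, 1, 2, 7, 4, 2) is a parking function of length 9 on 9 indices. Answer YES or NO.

YES

Sorted: b = (1, 1, 2, 2, 4, 5, 7, 7, 9).
  b_1=1 ≤ 1
  b_2=1 ≤ 2
  b_3=2 ≤ 3
  b_4=2 ≤ 4
  b_5=4 ≤ 5
  b_6=5 ≤ 6
  b_7=7 ≤ 7
  b_8=7 ≤ 8
  b_9=9 ≤ 9
All bounds hold ⇒ YES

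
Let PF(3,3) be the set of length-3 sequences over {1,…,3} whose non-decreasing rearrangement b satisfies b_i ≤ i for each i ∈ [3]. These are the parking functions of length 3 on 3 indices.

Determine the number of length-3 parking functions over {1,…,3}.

#PF = (4−3)·4^(3−1) = 1·16 = 16 [KW]
Example (1,2,2) → sorted (1,2,2): b_i ≤ i ∀i, a PF.

16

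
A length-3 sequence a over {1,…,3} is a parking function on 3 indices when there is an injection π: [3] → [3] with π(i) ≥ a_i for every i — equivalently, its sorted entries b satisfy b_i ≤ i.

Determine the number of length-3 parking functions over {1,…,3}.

#PF = 1·4^2 = 1 · 16 = 16 (Konheim–Weiss)
Check (1,2,1) → sorted (1,1,2): b_i ≤ i ∀i, a PF.

16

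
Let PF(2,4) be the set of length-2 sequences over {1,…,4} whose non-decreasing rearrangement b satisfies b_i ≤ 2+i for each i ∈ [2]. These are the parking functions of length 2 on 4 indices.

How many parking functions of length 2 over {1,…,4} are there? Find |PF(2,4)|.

15

|PF| = (4+1−2)·(4+1)^{2−1} = 3×5 = 15 (Pollak)
E.g. (3,2) → sorted (2,3): b_i ≤ 2+i ∀i, a PF.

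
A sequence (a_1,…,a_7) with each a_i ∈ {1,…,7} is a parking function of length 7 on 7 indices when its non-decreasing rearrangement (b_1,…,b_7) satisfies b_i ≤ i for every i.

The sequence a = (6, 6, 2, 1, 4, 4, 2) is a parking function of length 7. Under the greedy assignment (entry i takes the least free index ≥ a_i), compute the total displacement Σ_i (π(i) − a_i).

Σπ(i) = 1+…+7 = 28; Σa = 6+6+2+1+4+4+2 = 25; disp = 28−25 = 3.

3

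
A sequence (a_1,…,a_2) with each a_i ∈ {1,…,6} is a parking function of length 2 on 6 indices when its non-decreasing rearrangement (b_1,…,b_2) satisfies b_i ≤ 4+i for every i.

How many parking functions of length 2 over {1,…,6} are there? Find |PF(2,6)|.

Count = 5·7^1 = 5 · 7 = 35 [KW]
Example (6,1) → sorted (1,6): b_i ≤ 4+i ∀i, a PF.

35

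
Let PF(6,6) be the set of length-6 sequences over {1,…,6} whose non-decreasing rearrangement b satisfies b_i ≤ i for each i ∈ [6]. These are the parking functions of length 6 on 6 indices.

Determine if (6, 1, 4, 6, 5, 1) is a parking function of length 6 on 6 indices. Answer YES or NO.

Sorted: b = (1, 1, 4, 5, 6, 6).
  b_1=1 ≤ 1
  b_2=1 ≤ 2
  b_3=4 > 3
  fails at i=3 ⇒ NO

NO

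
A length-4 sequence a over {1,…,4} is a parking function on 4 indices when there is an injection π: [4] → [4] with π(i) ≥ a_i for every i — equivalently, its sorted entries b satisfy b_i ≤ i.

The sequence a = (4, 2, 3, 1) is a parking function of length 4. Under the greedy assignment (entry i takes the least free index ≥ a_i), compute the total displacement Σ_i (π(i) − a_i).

Σπ(i) = 1+…+4 = 10; Σa = 4+2+3+1 = 10; disp = 10−10 = 0.

0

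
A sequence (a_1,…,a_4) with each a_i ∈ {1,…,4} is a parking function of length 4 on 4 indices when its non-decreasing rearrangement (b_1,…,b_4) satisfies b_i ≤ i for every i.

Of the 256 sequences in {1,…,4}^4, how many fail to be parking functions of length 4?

#PF = (4+1−4)·(4+1)^{4−1} = 1·125 = 125 (Pollak)
One tuple (3,4,2,3) → sorted (2,3,3,4): b_1=2>1, not a PF.
4^4 − 125 = 256 − 125 = 131

131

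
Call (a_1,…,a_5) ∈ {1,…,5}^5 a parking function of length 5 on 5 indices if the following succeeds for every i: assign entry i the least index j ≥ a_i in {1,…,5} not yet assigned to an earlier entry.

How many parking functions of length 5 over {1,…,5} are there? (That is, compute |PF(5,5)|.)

1296

Count = (5+1−5)·(5+1)^{5−1} = 1·1296 = 1296 (Pollak)
Example (3,3,1,1,2) → sorted (1,1,2,3,3): b_i ≤ i ∀i, a PF.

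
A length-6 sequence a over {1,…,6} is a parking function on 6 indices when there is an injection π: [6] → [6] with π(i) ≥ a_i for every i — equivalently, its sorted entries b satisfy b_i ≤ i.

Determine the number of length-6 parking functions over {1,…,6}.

16807

|PF| = 1·7^5 = 1 · 16807 = 16807
E.g. (3,3,1,2,5,1) → sorted (1,1,2,3,3,5): b_i ≤ i ∀i, a PF.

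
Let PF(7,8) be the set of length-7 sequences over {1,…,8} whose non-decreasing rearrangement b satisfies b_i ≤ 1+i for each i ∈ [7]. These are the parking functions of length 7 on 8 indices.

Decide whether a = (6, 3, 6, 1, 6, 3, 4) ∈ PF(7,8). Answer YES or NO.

Rearranged: b = (1, 3, 3, 4, 6, 6, 6).
  b_1=1 ≤ 2
  b_2=3 ≤ 3
  b_3=3 ≤ 4
  b_4=4 ≤ 5
  b_5=6 ≤ 6
  b_6=6 ≤ 7
  b_7=6 ≤ 8
All bounds hold ⇒ YES

YES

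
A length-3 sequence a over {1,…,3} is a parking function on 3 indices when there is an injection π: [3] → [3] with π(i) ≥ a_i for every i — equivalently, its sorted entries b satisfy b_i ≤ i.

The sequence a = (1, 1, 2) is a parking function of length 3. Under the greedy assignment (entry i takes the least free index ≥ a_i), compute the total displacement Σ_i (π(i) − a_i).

Σπ(i) = 1+…+3 = 6; Σa = 1+1+2 = 4; disp = 6−4 = 2.

2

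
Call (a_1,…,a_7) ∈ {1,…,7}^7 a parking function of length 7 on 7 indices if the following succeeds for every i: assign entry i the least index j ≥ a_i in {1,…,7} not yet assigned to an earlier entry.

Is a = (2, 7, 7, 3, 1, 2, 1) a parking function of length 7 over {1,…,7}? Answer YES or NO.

Order a: b = (1, 1, 2, 2, 3, 7, 7).
  b_1=1 ≤ 1
  b_2=1 ≤ 2
  b_3=2 ≤ 3
  b_4=2 ≤ 4
  b_5=3 ≤ 5
  b_6=7 > 6
  fails at i=6 ⇒ NO

NO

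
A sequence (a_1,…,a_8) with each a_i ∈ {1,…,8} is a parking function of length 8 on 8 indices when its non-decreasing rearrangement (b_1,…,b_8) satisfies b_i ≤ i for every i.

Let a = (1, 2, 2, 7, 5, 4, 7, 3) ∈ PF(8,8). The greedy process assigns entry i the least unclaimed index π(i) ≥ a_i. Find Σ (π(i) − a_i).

Σπ = 8·9/2 = 36 (π permutes [8]); Σa = 1+2+2+7+5+4+7+3 = 31; disp = 36−31 = 5.

5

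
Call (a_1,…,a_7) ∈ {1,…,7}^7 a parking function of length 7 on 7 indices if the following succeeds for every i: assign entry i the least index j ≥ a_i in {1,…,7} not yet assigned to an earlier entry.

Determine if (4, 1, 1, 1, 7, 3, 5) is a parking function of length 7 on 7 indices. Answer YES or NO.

Order a: b = (1, 1, 1, 3, 4, 5, 7).
  b_1=1 ≤ 1
  b_2=1 ≤ 2
  b_3=1 ≤ 3
  b_4=3 ≤ 4
  b_5=4 ≤ 5
  b_6=5 ≤ 6
  b_7=7 ≤ 7
All bounds hold ⇒ YES

YES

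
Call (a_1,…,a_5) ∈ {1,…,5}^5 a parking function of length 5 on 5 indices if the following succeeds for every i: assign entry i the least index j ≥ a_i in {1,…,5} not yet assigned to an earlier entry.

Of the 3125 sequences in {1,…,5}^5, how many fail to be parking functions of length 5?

1829

|PF| = (6−5)·6^(5−1) = 1·1296 = 1296 (Konheim–Weiss)
Check (4,4,5,3,4) → sorted (3,4,4,4,5): b_1=3>1, not a PF.
5^5 − 1296 = 3125 − 1296 = 1829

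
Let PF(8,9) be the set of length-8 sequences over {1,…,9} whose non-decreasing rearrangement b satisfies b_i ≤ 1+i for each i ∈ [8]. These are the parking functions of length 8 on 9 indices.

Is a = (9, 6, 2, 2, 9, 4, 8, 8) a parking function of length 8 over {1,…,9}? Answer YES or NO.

NO

Sorted: b = (2, 2, 4, 6, 8, 8, 9, 9).
  b_1=2 ≤ 2
  b_2=2 ≤ 3
  b_3=4 ≤ 4
  b_4=6 > 5
  fails at i=4 ⇒ NO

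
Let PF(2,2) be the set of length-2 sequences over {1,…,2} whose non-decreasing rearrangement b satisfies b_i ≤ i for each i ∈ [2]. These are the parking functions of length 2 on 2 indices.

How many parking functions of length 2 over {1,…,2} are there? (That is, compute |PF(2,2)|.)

3

|PF(2,2)| = 1·3^1 = 1×3 = 3
Example (2,1) → sorted (1,2): b_i ≤ i ∀i, a PF.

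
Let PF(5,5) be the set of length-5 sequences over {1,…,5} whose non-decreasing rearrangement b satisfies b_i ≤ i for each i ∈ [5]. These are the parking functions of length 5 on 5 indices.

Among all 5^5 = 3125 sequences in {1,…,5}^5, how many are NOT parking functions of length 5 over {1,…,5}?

1829

|PF(5,5)| = 1·6^4 = 1×1296 = 1296
E.g. (5,3,5,5,4) → sorted (3,4,5,5,5): b_1=3>1, not a PF.
Total 3125; non-PF = 3125−1296 = 1829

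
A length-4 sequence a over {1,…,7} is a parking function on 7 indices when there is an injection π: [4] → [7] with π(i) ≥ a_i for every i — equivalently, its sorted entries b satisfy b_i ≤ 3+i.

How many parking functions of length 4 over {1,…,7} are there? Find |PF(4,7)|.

2048

|PF| = (8−4)·8^(4−1) = 4 · 512 = 2048 [KW]
One tuple (6,1,2,5) → sorted (1,2,5,6): b_i ≤ 3+i ∀i, a PF.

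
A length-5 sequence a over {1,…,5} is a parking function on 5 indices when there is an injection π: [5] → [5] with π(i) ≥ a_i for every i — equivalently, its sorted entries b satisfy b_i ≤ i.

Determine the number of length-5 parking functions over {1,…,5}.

Count = 1·6^4 = 1 · 1296 = 1296
One tuple (2,4,4,2,1) → sorted (1,2,2,4,4): b_i ≤ i ∀i, a PF.

1296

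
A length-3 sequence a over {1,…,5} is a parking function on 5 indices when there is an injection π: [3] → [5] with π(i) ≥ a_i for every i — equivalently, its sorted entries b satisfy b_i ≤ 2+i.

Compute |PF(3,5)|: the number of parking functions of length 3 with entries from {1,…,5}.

#PF = 3·6^2 = 3 · 36 = 108 (Konheim–Weiss)
One tuple (3,2,5) → sorted (2,3,5): b_i ≤ 2+i ∀i, a PF.

108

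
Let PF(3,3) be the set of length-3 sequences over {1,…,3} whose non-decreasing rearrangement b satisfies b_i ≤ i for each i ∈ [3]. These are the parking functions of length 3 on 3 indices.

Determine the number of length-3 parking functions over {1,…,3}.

16

Count = (3−3+1)·(3+1)^(3−1) = 1 · 16 = 16
One tuple (2,1,3) → sorted (1,2,3): b_i ≤ i ∀i, a PF.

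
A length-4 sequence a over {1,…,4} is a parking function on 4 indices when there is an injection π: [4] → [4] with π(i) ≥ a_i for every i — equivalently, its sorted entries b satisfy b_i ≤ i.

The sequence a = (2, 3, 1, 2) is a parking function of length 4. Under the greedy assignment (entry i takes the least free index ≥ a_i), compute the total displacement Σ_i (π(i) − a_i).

2

Σπ = 10 ({1..4} each once); Σa = 2+3+1+2 = 8; disp = 10−8 = 2.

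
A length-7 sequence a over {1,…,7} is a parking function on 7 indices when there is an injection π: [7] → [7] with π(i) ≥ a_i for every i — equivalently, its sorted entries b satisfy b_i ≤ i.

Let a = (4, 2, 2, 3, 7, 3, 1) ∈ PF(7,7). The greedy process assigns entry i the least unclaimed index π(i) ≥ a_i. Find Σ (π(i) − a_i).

6

Σπ = 7·8/2 = 28 (π permutes [7]); Σa = 4+2+2+3+7+3+1 = 22; disp = 28−22 = 6.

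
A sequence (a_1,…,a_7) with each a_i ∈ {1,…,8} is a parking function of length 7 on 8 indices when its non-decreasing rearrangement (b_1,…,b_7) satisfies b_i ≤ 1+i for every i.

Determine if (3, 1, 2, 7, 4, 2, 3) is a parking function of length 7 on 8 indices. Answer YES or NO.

YES

Sorted: b = (1, 2, 2, 3, 3, 4, 7).
  b_1=1 ≤ 2
  b_2=2 ≤ 3
  b_3=2 ≤ 4
  b_4=3 ≤ 5
  b_5=3 ≤ 6
  b_6=4 ≤ 7
  b_7=7 ≤ 8
All bounds hold ⇒ YES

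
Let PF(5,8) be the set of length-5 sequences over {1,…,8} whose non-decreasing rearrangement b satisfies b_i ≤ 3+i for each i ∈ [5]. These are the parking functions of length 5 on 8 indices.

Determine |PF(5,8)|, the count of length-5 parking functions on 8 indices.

26244

#PF = (8+1−5)·(8+1)^{5−1} = 4×6561 = 26244 (Konheim–Weiss)
E.g. (3,5,8,1,7) → sorted (1,3,5,7,8): b_i ≤ 3+i ∀i, a PF.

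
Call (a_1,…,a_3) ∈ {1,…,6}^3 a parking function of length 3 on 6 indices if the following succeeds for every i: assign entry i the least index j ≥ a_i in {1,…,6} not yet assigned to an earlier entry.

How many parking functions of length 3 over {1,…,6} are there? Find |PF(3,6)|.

#PF = (6−3+1)·(6+1)^(3−1) = 4×49 = 196 [KW]
Example (3,2,4) → sorted (2,3,4): b_i ≤ 3+i ∀i, a PF.

196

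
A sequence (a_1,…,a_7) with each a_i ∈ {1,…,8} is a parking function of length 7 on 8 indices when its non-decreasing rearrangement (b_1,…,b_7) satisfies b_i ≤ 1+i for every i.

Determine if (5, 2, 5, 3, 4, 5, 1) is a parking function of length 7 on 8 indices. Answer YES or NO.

YES

Sorted: b = (1, 2, 3, 4, 5, 5, 5).
  b_1=1 ≤ 2
  b_2=2 ≤ 3
  b_3=3 ≤ 4
  b_4=4 ≤ 5
  b_5=5 ≤ 6
  b_6=5 ≤ 7
  b_7=5 ≤ 8
All bounds hold ⇒ YES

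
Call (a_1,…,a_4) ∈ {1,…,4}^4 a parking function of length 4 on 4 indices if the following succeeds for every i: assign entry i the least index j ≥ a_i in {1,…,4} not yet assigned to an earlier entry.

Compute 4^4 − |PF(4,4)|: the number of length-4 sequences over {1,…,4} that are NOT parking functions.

131

#PF = (4+1−4)·(4+1)^{4−1} = 1 · 125 = 125 (Pollak)
One tuple (3,4,4,4) → sorted (3,4,4,4): b_1=3>1, not a PF.
Total 256; non-PF = 256−125 = 131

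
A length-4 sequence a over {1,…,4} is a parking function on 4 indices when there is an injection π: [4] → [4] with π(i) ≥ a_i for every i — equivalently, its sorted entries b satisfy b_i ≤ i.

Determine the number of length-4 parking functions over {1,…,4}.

125

#PF = 1·5^3 = 1×125 = 125
Example (2,1,2,1) → sorted (1,1,2,2): b_i ≤ i ∀i, a PF.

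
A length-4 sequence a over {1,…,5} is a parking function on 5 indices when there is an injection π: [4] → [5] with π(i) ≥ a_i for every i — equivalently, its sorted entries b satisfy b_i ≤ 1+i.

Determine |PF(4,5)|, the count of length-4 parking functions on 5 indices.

#PF = 2·6^3 = 2×216 = 432 [KW]
Check (3,1,4,3) → sorted (1,3,3,4): b_i ≤ 1+i ∀i, a PF.

432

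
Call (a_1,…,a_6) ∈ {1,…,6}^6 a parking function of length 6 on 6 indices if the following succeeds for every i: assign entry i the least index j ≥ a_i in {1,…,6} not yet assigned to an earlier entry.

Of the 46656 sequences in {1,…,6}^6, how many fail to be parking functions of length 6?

29849

|PF| = 1·7^5 = 1×16807 = 16807 [KW]
E.g. (4,5,3,5,5,1) → sorted (1,3,4,5,5,5): b_2=3>2, not a PF.
6^6 − 16807 = 46656 − 16807 = 29849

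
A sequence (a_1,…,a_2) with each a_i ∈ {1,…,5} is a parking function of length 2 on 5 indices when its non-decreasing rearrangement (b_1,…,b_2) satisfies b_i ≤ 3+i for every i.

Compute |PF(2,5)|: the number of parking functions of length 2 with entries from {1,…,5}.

#PF = (5−2+1)·(5+1)^(2−1) = 4×6 = 24 [KW]
Check (3,3) → sorted (3,3): b_i ≤ 3+i ∀i, a PF.

24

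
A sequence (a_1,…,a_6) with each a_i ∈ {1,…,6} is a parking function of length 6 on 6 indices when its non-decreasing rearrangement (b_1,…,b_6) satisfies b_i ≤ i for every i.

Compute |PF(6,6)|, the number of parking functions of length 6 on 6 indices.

16807

|PF| = (7−6)·7^(6−1) = 1·16807 = 16807 (Konheim–Weiss)
Check (5,1,2,3,2,1) → sorted (1,1,2,2,3,5): b_i ≤ i ∀i, a PF.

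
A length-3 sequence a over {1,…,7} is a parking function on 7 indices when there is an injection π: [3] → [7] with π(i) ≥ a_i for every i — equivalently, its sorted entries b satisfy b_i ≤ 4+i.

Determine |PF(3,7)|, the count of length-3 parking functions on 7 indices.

|PF| = (8−3)·8^(3−1) = 5×64 = 320 (Pollak)
Check (3,6,4) → sorted (3,4,6): b_i ≤ 4+i ∀i, a PF.

320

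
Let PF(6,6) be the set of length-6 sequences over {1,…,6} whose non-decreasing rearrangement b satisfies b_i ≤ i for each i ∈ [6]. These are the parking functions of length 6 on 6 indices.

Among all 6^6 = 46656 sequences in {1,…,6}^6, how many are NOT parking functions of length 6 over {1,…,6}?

|PF(6,6)| = 1·7^5 = 1·16807 = 16807
E.g. (6,1,5,6,2,2) → sorted (1,2,2,5,6,6): b_4=5>4, not a PF.
6^6 − 16807 = 46656 − 16807 = 29849

29849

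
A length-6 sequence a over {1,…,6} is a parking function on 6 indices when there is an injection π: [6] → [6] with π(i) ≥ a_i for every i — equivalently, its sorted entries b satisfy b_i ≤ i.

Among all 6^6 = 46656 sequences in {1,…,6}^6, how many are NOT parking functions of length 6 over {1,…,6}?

29849

#PF = (6−6+1)·(6+1)^(6−1) = 1·16807 = 16807
Example (5,3,3,6,5,5) → sorted (3,3,5,5,5,6): b_1=3>1, not a PF.
Total 46656; non-PF = 46656−16807 = 29849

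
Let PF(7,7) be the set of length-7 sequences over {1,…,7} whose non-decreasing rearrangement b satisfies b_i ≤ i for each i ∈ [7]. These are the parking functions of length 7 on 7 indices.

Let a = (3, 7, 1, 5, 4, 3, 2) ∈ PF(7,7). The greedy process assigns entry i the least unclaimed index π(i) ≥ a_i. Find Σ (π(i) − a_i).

3

Σπ = 28 ({1..7} each once); Σa = 3+7+1+5+4+3+2 = 25; disp = 28−25 = 3.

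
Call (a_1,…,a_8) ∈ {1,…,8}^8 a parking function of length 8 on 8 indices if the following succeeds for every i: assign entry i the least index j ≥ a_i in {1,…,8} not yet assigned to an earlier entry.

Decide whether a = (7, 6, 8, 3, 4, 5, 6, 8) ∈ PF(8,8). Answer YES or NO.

NO

Rearranged: b = (3, 4, 5, 6, 6, 7, 8, 8).
  b_1=3 > 1
  fails at i=1 ⇒ NO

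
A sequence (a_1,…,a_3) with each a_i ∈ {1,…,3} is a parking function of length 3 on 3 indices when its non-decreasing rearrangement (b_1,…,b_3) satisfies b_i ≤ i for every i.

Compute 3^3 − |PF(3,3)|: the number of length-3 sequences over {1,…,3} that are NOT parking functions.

11

#PF = (4−3)·4^(3−1) = 1×16 = 16
E.g. (2,2,3) → sorted (2,2,3): b_1=2>1, not a PF.
Total 27; non-PF = 27−16 = 11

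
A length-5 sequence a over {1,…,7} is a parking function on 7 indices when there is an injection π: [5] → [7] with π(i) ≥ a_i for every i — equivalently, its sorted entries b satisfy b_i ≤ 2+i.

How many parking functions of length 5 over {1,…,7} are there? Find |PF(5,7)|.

12288

|PF| = (7−5+1)·(7+1)^(5−1) = 3 · 4096 = 12288 [KW]
Example (1,5,2,4,1) → sorted (1,1,2,4,5): b_i ≤ 2+i ∀i, a PF.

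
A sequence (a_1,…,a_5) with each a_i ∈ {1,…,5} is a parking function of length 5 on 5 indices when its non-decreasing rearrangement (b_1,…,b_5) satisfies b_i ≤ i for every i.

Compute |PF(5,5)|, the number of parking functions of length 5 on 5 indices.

1296

|PF| = (6−5)·6^(5−1) = 1·1296 = 1296
Check (1,1,4,2,3) → sorted (1,1,2,3,4): b_i ≤ i ∀i, a PF.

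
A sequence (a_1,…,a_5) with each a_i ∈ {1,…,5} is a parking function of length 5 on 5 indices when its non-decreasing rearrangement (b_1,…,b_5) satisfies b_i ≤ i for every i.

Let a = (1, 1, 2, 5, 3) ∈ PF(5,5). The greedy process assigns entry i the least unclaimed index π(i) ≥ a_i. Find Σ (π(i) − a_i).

Σπ(i) = 1+…+5 = 15; Σa = 1+1+2+5+3 = 12; disp = 15−12 = 3.

3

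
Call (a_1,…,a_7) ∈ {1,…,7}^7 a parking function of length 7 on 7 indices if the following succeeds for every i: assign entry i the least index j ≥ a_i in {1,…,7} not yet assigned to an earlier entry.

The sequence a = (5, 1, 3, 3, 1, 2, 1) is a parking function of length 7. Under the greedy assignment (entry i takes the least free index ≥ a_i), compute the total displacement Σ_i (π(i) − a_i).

12

Σπ = 7·8/2 = 28 (π permutes [7]); Σa = 5+1+3+3+1+2+1 = 16; disp = 28−16 = 12.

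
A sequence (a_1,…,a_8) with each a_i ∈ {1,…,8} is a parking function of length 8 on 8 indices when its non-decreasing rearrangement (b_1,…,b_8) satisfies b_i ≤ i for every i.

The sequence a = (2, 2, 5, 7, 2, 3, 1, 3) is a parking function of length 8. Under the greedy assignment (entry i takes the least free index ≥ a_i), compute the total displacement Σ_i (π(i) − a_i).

11

Σπ(i) = 1+…+8 = 36; Σa = 2+2+5+7+2+3+1+3 = 25; disp = 36−25 = 11.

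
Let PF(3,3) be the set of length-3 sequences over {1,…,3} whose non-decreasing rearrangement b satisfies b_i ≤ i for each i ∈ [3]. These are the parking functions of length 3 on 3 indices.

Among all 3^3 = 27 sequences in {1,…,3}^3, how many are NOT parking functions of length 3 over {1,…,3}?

11

#PF = (4−3)·4^(3−1) = 1×16 = 16
E.g. (2,3,2) → sorted (2,2,3): b_1=2>1, not a PF.
Total 27; non-PF = 27−16 = 11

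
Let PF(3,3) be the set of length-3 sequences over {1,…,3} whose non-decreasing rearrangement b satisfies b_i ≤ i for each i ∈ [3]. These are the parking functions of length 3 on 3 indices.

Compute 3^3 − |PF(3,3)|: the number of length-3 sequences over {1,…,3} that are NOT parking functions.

#PF = 1·4^2 = 1 · 16 = 16
Example (3,2,2) → sorted (2,2,3): b_1=2>1, not a PF.
So 27 − 16 = 11 fail.

11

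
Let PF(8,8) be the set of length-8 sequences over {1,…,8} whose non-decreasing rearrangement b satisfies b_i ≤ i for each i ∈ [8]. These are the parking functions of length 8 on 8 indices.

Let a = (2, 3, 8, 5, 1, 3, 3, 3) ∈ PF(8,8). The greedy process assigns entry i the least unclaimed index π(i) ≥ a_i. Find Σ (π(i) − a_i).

Σπ = 36 ({1..8} each once); Σa = 2+3+8+5+1+3+3+3 = 28; disp = 36−28 = 8.

8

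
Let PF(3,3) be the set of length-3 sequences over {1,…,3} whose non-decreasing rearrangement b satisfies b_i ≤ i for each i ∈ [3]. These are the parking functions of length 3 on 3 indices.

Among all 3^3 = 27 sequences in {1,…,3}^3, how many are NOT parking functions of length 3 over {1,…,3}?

#PF = 1·4^2 = 1·16 = 16 [KW]
Example (2,2,3) → sorted (2,2,3): b_1=2>1, not a PF.
3^3 − 16 = 27 − 16 = 11

11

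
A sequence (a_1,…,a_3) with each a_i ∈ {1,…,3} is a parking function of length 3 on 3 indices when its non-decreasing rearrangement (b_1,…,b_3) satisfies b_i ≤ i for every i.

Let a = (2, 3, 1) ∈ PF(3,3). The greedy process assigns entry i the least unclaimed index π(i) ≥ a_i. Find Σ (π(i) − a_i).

Σπ = 3·4/2 = 6 (π permutes [3]); Σa = 2+3+1 = 6; disp = 6−6 = 0.

0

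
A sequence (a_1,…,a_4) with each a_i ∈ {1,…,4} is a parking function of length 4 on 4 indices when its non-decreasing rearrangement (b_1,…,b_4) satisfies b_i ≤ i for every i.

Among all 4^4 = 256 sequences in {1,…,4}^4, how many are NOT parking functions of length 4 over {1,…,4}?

131

Count = 1·5^3 = 1·125 = 125 (Pollak)
Check (4,3,4,3) → sorted (3,3,4,4): b_1=3>1, not a PF.
Total 256; non-PF = 256−125 = 131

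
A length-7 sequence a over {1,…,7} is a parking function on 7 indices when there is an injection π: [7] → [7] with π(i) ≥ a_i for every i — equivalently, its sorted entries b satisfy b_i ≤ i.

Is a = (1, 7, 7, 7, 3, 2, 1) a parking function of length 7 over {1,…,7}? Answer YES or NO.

Sorted: b = (1, 1, 2, 3, 7, 7, 7).
  b_1=1 ≤ 1
  b_2=1 ≤ 2
  b_3=2 ≤ 3
  b_4=3 ≤ 4
  b_5=7 > 5
  fails at i=5 ⇒ NO

NO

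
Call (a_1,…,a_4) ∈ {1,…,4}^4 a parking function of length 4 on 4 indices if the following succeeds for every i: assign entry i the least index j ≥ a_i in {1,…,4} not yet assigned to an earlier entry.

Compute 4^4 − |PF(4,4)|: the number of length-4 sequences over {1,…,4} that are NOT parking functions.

131

|PF(4,4)| = (4−4+1)·(4+1)^(4−1) = 1 · 125 = 125
E.g. (4,4,4,1) → sorted (1,4,4,4): b_2=4>2, not a PF.
Total 256; non-PF = 256−125 = 131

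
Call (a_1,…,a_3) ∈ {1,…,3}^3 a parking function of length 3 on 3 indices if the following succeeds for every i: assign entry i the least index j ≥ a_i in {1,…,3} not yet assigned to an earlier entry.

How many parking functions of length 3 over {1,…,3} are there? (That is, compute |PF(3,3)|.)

#PF = (3+1−3)·(3+1)^{3−1} = 1·16 = 16 (Konheim–Weiss)
One tuple (2,1,1) → sorted (1,1,2): b_i ≤ i ∀i, a PF.

16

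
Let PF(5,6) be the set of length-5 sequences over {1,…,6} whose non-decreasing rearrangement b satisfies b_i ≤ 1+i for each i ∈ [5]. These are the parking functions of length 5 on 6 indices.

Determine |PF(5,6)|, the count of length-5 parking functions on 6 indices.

4802

#PF = (6+1−5)·(6+1)^{5−1} = 2·2401 = 4802 [KW]
One tuple (2,1,5,3,2) → sorted (1,2,2,3,5): b_i ≤ 1+i ∀i, a PF.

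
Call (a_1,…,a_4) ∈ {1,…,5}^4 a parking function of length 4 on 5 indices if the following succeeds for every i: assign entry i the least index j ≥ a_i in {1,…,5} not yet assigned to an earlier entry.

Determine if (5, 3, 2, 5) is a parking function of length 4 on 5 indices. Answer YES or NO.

Sorted: b = (2, 3, 5, 5).
  b_1=2 ≤ 2
  b_2=3 ≤ 3
  b_3=5 > 4
  fails at i=3 ⇒ NO

NO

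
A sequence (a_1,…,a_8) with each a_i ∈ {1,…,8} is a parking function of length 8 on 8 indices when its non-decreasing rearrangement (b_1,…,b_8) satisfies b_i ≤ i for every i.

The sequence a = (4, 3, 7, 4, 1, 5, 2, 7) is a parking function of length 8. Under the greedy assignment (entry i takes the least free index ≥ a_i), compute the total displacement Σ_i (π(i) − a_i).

3

Σπ(i) = 1+…+8 = 36; Σa = 4+3+7+4+1+5+2+7 = 33; disp = 36−33 = 3.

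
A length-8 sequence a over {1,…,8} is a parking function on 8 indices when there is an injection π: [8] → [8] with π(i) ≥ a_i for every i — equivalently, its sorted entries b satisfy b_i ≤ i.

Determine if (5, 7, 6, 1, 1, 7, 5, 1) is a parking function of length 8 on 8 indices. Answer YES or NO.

Sorted: b = (1, 1, 1, 5, 5, 6, 7, 7).
  b_1=1 ≤ 1
  b_2=1 ≤ 2
  b_3=1 ≤ 3
  b_4=5 > 4
  fails at i=4 ⇒ NO

NO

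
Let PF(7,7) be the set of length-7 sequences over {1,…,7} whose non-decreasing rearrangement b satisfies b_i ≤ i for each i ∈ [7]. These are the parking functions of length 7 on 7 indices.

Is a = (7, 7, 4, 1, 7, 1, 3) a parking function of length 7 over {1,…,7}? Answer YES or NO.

NO

Rearranged: b = (1, 1, 3, 4, 7, 7, 7).
  b_1=1 ≤ 1
  b_2=1 ≤ 2
  b_3=3 ≤ 3
  b_4=4 ≤ 4
  b_5=7 > 5
  fails at i=5 ⇒ NO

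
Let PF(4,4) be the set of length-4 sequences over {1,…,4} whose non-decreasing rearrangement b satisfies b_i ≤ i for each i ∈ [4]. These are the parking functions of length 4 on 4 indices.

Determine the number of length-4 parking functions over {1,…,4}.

|PF| = 1·5^3 = 1·125 = 125 [KW]
Example (1,1,2,1) → sorted (1,1,1,2): b_i ≤ i ∀i, a PF.

125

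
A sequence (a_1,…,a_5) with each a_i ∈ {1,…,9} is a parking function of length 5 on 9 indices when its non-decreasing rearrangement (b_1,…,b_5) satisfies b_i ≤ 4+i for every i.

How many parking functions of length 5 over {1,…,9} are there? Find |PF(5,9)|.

50000

Count = (10−5)·10^(5−1) = 5×10000 = 50000
One tuple (6,7,7,9,3) → sorted (3,6,7,7,9): b_i ≤ 4+i ∀i, a PF.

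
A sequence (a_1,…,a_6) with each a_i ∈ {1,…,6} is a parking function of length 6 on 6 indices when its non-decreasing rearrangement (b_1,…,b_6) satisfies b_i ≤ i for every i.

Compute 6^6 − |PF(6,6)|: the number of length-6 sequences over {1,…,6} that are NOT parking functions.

|PF| = 1·7^5 = 1×16807 = 16807 (Konheim–Weiss)
Example (5,6,6,2,4,6) → sorted (2,4,5,6,6,6): b_1=2>1, not a PF.
Total 46656; non-PF = 46656−16807 = 29849

29849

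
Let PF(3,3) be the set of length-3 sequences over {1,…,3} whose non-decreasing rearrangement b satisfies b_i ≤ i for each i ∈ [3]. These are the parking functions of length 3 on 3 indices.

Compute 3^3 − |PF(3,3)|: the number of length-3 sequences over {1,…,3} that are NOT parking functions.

|PF(3,3)| = (4−3)·4^(3−1) = 1 · 16 = 16 (Konheim–Weiss)
Check (3,3,3) → sorted (3,3,3): b_1=3>1, not a PF.
3^3 − 16 = 27 − 16 = 11

11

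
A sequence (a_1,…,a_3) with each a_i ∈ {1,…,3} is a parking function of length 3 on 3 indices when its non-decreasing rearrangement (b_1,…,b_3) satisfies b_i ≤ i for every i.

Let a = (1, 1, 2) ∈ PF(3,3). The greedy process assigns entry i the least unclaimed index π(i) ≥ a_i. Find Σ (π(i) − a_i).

2

Σπ = 6 ({1..3} each once); Σa = 1+1+2 = 4; disp = 6−4 = 2.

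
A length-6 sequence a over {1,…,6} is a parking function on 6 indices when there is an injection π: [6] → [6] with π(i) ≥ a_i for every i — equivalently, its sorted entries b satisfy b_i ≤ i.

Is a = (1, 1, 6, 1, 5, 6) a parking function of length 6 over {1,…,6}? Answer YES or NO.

Rearranged: b = (1, 1, 1, 5, 6, 6).
  b_1=1 ≤ 1
  b_2=1 ≤ 2
  b_3=1 ≤ 3
  b_4=5 > 4
  fails at i=4 ⇒ NO

NO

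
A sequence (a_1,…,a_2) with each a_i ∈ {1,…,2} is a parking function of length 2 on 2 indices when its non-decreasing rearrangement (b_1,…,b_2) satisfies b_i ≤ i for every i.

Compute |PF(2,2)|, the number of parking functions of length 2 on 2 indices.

#PF = 1·3^1 = 1 · 3 = 3 (Konheim–Weiss)
One tuple (1,1) → sorted (1,1): b_i ≤ i ∀i, a PF.

3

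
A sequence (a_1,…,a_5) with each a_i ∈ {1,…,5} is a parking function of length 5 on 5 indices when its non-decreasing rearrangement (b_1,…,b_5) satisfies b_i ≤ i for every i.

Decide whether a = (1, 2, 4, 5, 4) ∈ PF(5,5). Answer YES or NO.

NO

Order a: b = (1, 2, 4, 4, 5).
  b_1=1 ≤ 1
  b_2=2 ≤ 2
  b_3=4 > 3
  fails at i=3 ⇒ NO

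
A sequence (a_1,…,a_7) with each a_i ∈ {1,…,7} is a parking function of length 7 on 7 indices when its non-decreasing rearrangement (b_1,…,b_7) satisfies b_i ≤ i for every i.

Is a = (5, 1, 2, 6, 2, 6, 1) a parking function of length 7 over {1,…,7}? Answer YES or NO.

YES

Rearranged: b = (1, 1, 2, 2, 5, 6, 6).
  b_1=1 ≤ 1
  b_2=1 ≤ 2
  b_3=2 ≤ 3
  b_4=2 ≤ 4
  b_5=5 ≤ 5
  b_6=6 ≤ 6
  b_7=6 ≤ 7
All bounds hold ⇒ YES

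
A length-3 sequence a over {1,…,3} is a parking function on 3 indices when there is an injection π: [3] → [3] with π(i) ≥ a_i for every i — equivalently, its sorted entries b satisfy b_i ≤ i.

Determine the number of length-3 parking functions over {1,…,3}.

16

|PF| = (3+1−3)·(3+1)^{3−1} = 1×16 = 16 (Pollak)
Check (2,1,2) → sorted (1,2,2): b_i ≤ i ∀i, a PF.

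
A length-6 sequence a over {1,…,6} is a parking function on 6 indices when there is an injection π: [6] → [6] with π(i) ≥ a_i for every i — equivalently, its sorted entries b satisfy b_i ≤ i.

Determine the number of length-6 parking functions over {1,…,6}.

16807

|PF| = (6−6+1)·(6+1)^(6−1) = 1 · 16807 = 16807
Check (4,3,1,4,1,4) → sorted (1,1,3,4,4,4): b_i ≤ i ∀i, a PF.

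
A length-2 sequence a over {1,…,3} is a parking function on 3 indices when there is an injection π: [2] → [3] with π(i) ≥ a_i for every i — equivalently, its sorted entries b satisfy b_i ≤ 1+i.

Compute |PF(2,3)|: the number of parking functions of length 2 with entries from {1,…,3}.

|PF(2,3)| = (3+1−2)·(3+1)^{2−1} = 2 · 4 = 8 (Pollak)
Example (3,2) → sorted (2,3): b_i ≤ 1+i ∀i, a PF.

8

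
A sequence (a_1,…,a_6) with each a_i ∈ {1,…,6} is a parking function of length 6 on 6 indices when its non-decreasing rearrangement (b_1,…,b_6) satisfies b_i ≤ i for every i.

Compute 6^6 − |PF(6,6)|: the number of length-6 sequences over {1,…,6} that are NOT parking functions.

|PF| = (6+1−6)·(6+1)^{6−1} = 1·16807 = 16807 (Konheim–Weiss)
Check (6,4,3,5,3,3) → sorted (3,3,3,4,5,6): b_1=3>1, not a PF.
Total 46656; non-PF = 46656−16807 = 29849

29849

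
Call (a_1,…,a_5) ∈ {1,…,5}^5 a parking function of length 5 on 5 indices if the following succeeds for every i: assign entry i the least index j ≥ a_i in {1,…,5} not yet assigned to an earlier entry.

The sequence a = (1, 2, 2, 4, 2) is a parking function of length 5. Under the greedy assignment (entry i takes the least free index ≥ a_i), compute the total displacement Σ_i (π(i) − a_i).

4

Σπ = 15 ({1..5} each once); Σa = 1+2+2+4+2 = 11; disp = 15−11 = 4.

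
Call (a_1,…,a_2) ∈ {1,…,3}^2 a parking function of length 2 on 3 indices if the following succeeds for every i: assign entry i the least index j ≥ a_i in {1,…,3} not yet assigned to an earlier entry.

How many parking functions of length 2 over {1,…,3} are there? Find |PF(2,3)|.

Count = 2·4^1 = 2·4 = 8 (Konheim–Weiss)
Check (2,2) → sorted (2,2): b_i ≤ 1+i ∀i, a PF.

8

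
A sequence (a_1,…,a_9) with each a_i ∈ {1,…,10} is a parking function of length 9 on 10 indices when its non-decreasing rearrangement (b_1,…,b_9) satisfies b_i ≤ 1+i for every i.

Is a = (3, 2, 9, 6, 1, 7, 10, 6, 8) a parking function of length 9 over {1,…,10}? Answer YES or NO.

Sorted: b = (1, 2, 3, 6, 6, 7, 8, 9, 10).
  b_1=1 ≤ 2
  b_2=2 ≤ 3
  b_3=3 ≤ 4
  b_4=6 > 5
  fails at i=4 ⇒ NO

NO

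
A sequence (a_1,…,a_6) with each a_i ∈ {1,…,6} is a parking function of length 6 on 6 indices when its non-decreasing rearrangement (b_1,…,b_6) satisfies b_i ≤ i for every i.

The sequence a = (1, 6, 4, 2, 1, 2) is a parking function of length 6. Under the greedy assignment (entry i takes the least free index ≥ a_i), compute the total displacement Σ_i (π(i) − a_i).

5

Σπ(i) = 1+…+6 = 21; Σa = 1+6+4+2+1+2 = 16; disp = 21−16 = 5.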